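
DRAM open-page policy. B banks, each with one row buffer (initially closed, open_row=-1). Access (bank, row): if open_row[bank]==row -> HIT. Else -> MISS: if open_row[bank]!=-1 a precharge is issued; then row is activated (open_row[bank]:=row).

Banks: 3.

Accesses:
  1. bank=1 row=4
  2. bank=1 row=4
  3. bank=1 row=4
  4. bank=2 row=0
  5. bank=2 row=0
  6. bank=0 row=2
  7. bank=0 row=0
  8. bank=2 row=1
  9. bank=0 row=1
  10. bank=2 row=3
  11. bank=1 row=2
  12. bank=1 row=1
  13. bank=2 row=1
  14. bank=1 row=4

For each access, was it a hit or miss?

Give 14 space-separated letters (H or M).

Answer: M H H M H M M M M M M M M M

Derivation:
Acc 1: bank1 row4 -> MISS (open row4); precharges=0
Acc 2: bank1 row4 -> HIT
Acc 3: bank1 row4 -> HIT
Acc 4: bank2 row0 -> MISS (open row0); precharges=0
Acc 5: bank2 row0 -> HIT
Acc 6: bank0 row2 -> MISS (open row2); precharges=0
Acc 7: bank0 row0 -> MISS (open row0); precharges=1
Acc 8: bank2 row1 -> MISS (open row1); precharges=2
Acc 9: bank0 row1 -> MISS (open row1); precharges=3
Acc 10: bank2 row3 -> MISS (open row3); precharges=4
Acc 11: bank1 row2 -> MISS (open row2); precharges=5
Acc 12: bank1 row1 -> MISS (open row1); precharges=6
Acc 13: bank2 row1 -> MISS (open row1); precharges=7
Acc 14: bank1 row4 -> MISS (open row4); precharges=8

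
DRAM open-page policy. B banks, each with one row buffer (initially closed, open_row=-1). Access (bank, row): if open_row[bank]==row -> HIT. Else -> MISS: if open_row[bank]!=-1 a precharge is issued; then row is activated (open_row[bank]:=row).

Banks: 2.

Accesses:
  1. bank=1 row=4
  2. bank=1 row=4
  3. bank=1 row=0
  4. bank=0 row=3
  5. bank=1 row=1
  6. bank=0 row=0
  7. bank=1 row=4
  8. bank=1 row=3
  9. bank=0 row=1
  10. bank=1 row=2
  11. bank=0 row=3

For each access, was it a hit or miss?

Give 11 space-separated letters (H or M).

Acc 1: bank1 row4 -> MISS (open row4); precharges=0
Acc 2: bank1 row4 -> HIT
Acc 3: bank1 row0 -> MISS (open row0); precharges=1
Acc 4: bank0 row3 -> MISS (open row3); precharges=1
Acc 5: bank1 row1 -> MISS (open row1); precharges=2
Acc 6: bank0 row0 -> MISS (open row0); precharges=3
Acc 7: bank1 row4 -> MISS (open row4); precharges=4
Acc 8: bank1 row3 -> MISS (open row3); precharges=5
Acc 9: bank0 row1 -> MISS (open row1); precharges=6
Acc 10: bank1 row2 -> MISS (open row2); precharges=7
Acc 11: bank0 row3 -> MISS (open row3); precharges=8

Answer: M H M M M M M M M M M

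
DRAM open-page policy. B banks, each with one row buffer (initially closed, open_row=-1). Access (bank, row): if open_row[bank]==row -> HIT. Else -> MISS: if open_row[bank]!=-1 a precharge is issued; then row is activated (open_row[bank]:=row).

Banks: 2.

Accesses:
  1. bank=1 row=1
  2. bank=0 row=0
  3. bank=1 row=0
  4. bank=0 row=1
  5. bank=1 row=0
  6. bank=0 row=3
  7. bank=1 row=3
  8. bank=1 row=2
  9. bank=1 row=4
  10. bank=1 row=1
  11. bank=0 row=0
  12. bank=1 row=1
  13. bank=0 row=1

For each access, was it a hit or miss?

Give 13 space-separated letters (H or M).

Acc 1: bank1 row1 -> MISS (open row1); precharges=0
Acc 2: bank0 row0 -> MISS (open row0); precharges=0
Acc 3: bank1 row0 -> MISS (open row0); precharges=1
Acc 4: bank0 row1 -> MISS (open row1); precharges=2
Acc 5: bank1 row0 -> HIT
Acc 6: bank0 row3 -> MISS (open row3); precharges=3
Acc 7: bank1 row3 -> MISS (open row3); precharges=4
Acc 8: bank1 row2 -> MISS (open row2); precharges=5
Acc 9: bank1 row4 -> MISS (open row4); precharges=6
Acc 10: bank1 row1 -> MISS (open row1); precharges=7
Acc 11: bank0 row0 -> MISS (open row0); precharges=8
Acc 12: bank1 row1 -> HIT
Acc 13: bank0 row1 -> MISS (open row1); precharges=9

Answer: M M M M H M M M M M M H M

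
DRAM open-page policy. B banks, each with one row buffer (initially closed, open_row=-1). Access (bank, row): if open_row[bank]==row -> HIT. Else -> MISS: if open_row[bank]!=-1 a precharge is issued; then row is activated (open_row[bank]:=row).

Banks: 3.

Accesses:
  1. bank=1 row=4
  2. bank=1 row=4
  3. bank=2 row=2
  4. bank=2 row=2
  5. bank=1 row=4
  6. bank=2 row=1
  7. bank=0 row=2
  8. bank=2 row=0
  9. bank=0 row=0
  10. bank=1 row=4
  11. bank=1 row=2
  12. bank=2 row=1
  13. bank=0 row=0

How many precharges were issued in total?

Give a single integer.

Answer: 5

Derivation:
Acc 1: bank1 row4 -> MISS (open row4); precharges=0
Acc 2: bank1 row4 -> HIT
Acc 3: bank2 row2 -> MISS (open row2); precharges=0
Acc 4: bank2 row2 -> HIT
Acc 5: bank1 row4 -> HIT
Acc 6: bank2 row1 -> MISS (open row1); precharges=1
Acc 7: bank0 row2 -> MISS (open row2); precharges=1
Acc 8: bank2 row0 -> MISS (open row0); precharges=2
Acc 9: bank0 row0 -> MISS (open row0); precharges=3
Acc 10: bank1 row4 -> HIT
Acc 11: bank1 row2 -> MISS (open row2); precharges=4
Acc 12: bank2 row1 -> MISS (open row1); precharges=5
Acc 13: bank0 row0 -> HIT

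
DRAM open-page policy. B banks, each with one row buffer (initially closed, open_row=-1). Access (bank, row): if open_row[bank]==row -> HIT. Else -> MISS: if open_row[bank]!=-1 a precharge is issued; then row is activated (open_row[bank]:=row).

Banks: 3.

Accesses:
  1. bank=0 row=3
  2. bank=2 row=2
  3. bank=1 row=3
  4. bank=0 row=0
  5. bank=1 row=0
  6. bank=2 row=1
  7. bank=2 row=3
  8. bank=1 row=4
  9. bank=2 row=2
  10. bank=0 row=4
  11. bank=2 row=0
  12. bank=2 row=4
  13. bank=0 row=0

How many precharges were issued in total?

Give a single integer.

Answer: 10

Derivation:
Acc 1: bank0 row3 -> MISS (open row3); precharges=0
Acc 2: bank2 row2 -> MISS (open row2); precharges=0
Acc 3: bank1 row3 -> MISS (open row3); precharges=0
Acc 4: bank0 row0 -> MISS (open row0); precharges=1
Acc 5: bank1 row0 -> MISS (open row0); precharges=2
Acc 6: bank2 row1 -> MISS (open row1); precharges=3
Acc 7: bank2 row3 -> MISS (open row3); precharges=4
Acc 8: bank1 row4 -> MISS (open row4); precharges=5
Acc 9: bank2 row2 -> MISS (open row2); precharges=6
Acc 10: bank0 row4 -> MISS (open row4); precharges=7
Acc 11: bank2 row0 -> MISS (open row0); precharges=8
Acc 12: bank2 row4 -> MISS (open row4); precharges=9
Acc 13: bank0 row0 -> MISS (open row0); precharges=10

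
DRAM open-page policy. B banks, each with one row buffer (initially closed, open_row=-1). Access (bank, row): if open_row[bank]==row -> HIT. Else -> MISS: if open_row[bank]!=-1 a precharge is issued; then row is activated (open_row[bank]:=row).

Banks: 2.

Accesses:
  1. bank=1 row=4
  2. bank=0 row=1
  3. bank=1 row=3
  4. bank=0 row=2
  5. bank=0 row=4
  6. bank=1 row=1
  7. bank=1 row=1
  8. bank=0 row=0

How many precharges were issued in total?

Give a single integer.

Answer: 5

Derivation:
Acc 1: bank1 row4 -> MISS (open row4); precharges=0
Acc 2: bank0 row1 -> MISS (open row1); precharges=0
Acc 3: bank1 row3 -> MISS (open row3); precharges=1
Acc 4: bank0 row2 -> MISS (open row2); precharges=2
Acc 5: bank0 row4 -> MISS (open row4); precharges=3
Acc 6: bank1 row1 -> MISS (open row1); precharges=4
Acc 7: bank1 row1 -> HIT
Acc 8: bank0 row0 -> MISS (open row0); precharges=5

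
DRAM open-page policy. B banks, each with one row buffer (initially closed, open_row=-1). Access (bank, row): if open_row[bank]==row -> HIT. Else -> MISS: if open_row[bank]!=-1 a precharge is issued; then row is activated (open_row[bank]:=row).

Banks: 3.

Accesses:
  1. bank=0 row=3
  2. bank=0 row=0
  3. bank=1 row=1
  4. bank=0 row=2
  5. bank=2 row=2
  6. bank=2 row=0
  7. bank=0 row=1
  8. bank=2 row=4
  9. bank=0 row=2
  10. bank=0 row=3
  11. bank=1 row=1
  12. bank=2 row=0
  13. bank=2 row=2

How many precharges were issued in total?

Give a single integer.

Answer: 9

Derivation:
Acc 1: bank0 row3 -> MISS (open row3); precharges=0
Acc 2: bank0 row0 -> MISS (open row0); precharges=1
Acc 3: bank1 row1 -> MISS (open row1); precharges=1
Acc 4: bank0 row2 -> MISS (open row2); precharges=2
Acc 5: bank2 row2 -> MISS (open row2); precharges=2
Acc 6: bank2 row0 -> MISS (open row0); precharges=3
Acc 7: bank0 row1 -> MISS (open row1); precharges=4
Acc 8: bank2 row4 -> MISS (open row4); precharges=5
Acc 9: bank0 row2 -> MISS (open row2); precharges=6
Acc 10: bank0 row3 -> MISS (open row3); precharges=7
Acc 11: bank1 row1 -> HIT
Acc 12: bank2 row0 -> MISS (open row0); precharges=8
Acc 13: bank2 row2 -> MISS (open row2); precharges=9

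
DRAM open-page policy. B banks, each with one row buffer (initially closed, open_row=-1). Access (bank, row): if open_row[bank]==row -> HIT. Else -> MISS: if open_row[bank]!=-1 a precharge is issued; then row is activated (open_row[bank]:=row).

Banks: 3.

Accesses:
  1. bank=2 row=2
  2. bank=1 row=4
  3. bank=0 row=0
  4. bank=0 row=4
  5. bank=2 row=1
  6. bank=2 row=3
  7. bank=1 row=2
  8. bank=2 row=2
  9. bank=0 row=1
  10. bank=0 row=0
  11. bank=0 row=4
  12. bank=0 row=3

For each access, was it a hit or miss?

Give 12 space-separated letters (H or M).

Answer: M M M M M M M M M M M M

Derivation:
Acc 1: bank2 row2 -> MISS (open row2); precharges=0
Acc 2: bank1 row4 -> MISS (open row4); precharges=0
Acc 3: bank0 row0 -> MISS (open row0); precharges=0
Acc 4: bank0 row4 -> MISS (open row4); precharges=1
Acc 5: bank2 row1 -> MISS (open row1); precharges=2
Acc 6: bank2 row3 -> MISS (open row3); precharges=3
Acc 7: bank1 row2 -> MISS (open row2); precharges=4
Acc 8: bank2 row2 -> MISS (open row2); precharges=5
Acc 9: bank0 row1 -> MISS (open row1); precharges=6
Acc 10: bank0 row0 -> MISS (open row0); precharges=7
Acc 11: bank0 row4 -> MISS (open row4); precharges=8
Acc 12: bank0 row3 -> MISS (open row3); precharges=9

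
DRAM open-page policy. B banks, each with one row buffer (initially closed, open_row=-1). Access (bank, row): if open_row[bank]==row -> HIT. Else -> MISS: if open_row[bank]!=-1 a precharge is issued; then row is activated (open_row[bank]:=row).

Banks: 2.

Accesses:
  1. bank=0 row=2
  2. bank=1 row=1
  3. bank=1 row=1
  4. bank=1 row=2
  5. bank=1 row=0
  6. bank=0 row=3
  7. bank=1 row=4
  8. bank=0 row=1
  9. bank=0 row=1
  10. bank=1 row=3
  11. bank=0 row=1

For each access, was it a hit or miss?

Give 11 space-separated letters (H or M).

Acc 1: bank0 row2 -> MISS (open row2); precharges=0
Acc 2: bank1 row1 -> MISS (open row1); precharges=0
Acc 3: bank1 row1 -> HIT
Acc 4: bank1 row2 -> MISS (open row2); precharges=1
Acc 5: bank1 row0 -> MISS (open row0); precharges=2
Acc 6: bank0 row3 -> MISS (open row3); precharges=3
Acc 7: bank1 row4 -> MISS (open row4); precharges=4
Acc 8: bank0 row1 -> MISS (open row1); precharges=5
Acc 9: bank0 row1 -> HIT
Acc 10: bank1 row3 -> MISS (open row3); precharges=6
Acc 11: bank0 row1 -> HIT

Answer: M M H M M M M M H M H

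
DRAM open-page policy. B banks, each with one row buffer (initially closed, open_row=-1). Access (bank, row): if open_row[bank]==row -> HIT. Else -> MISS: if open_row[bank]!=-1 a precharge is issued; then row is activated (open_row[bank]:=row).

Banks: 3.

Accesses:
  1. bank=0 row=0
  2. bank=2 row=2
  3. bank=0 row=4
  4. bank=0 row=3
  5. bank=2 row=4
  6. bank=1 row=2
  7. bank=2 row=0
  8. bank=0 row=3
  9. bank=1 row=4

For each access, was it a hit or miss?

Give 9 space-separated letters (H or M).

Answer: M M M M M M M H M

Derivation:
Acc 1: bank0 row0 -> MISS (open row0); precharges=0
Acc 2: bank2 row2 -> MISS (open row2); precharges=0
Acc 3: bank0 row4 -> MISS (open row4); precharges=1
Acc 4: bank0 row3 -> MISS (open row3); precharges=2
Acc 5: bank2 row4 -> MISS (open row4); precharges=3
Acc 6: bank1 row2 -> MISS (open row2); precharges=3
Acc 7: bank2 row0 -> MISS (open row0); precharges=4
Acc 8: bank0 row3 -> HIT
Acc 9: bank1 row4 -> MISS (open row4); precharges=5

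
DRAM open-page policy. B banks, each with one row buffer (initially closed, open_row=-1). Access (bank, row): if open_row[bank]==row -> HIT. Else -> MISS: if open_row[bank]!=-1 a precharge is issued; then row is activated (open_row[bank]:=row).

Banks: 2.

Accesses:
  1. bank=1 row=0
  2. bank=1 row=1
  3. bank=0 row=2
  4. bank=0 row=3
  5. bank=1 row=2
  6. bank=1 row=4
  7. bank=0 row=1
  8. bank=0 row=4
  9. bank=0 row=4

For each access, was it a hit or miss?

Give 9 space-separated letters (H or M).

Answer: M M M M M M M M H

Derivation:
Acc 1: bank1 row0 -> MISS (open row0); precharges=0
Acc 2: bank1 row1 -> MISS (open row1); precharges=1
Acc 3: bank0 row2 -> MISS (open row2); precharges=1
Acc 4: bank0 row3 -> MISS (open row3); precharges=2
Acc 5: bank1 row2 -> MISS (open row2); precharges=3
Acc 6: bank1 row4 -> MISS (open row4); precharges=4
Acc 7: bank0 row1 -> MISS (open row1); precharges=5
Acc 8: bank0 row4 -> MISS (open row4); precharges=6
Acc 9: bank0 row4 -> HIT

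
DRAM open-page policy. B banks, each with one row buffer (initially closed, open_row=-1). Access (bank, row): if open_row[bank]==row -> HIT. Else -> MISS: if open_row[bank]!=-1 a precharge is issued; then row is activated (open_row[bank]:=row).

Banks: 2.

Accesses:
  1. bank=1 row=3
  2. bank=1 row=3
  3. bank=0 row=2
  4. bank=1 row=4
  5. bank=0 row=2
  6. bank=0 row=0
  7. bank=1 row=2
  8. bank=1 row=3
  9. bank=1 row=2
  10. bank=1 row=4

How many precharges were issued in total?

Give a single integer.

Answer: 6

Derivation:
Acc 1: bank1 row3 -> MISS (open row3); precharges=0
Acc 2: bank1 row3 -> HIT
Acc 3: bank0 row2 -> MISS (open row2); precharges=0
Acc 4: bank1 row4 -> MISS (open row4); precharges=1
Acc 5: bank0 row2 -> HIT
Acc 6: bank0 row0 -> MISS (open row0); precharges=2
Acc 7: bank1 row2 -> MISS (open row2); precharges=3
Acc 8: bank1 row3 -> MISS (open row3); precharges=4
Acc 9: bank1 row2 -> MISS (open row2); precharges=5
Acc 10: bank1 row4 -> MISS (open row4); precharges=6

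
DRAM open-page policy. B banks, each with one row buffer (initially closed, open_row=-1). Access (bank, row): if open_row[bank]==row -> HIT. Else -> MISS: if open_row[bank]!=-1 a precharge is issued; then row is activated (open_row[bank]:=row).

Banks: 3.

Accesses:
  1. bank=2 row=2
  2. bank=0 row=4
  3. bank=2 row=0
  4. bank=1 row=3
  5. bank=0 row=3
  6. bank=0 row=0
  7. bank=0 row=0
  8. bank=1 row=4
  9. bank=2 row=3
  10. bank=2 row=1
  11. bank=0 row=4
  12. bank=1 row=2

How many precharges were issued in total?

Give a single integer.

Answer: 8

Derivation:
Acc 1: bank2 row2 -> MISS (open row2); precharges=0
Acc 2: bank0 row4 -> MISS (open row4); precharges=0
Acc 3: bank2 row0 -> MISS (open row0); precharges=1
Acc 4: bank1 row3 -> MISS (open row3); precharges=1
Acc 5: bank0 row3 -> MISS (open row3); precharges=2
Acc 6: bank0 row0 -> MISS (open row0); precharges=3
Acc 7: bank0 row0 -> HIT
Acc 8: bank1 row4 -> MISS (open row4); precharges=4
Acc 9: bank2 row3 -> MISS (open row3); precharges=5
Acc 10: bank2 row1 -> MISS (open row1); precharges=6
Acc 11: bank0 row4 -> MISS (open row4); precharges=7
Acc 12: bank1 row2 -> MISS (open row2); precharges=8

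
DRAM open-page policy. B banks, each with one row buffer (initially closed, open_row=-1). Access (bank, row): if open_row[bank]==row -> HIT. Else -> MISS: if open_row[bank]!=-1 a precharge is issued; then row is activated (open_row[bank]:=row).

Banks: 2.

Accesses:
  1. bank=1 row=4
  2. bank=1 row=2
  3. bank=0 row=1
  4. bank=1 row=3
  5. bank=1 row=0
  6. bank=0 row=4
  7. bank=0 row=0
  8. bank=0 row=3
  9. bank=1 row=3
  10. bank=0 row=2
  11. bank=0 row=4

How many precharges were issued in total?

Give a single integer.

Answer: 9

Derivation:
Acc 1: bank1 row4 -> MISS (open row4); precharges=0
Acc 2: bank1 row2 -> MISS (open row2); precharges=1
Acc 3: bank0 row1 -> MISS (open row1); precharges=1
Acc 4: bank1 row3 -> MISS (open row3); precharges=2
Acc 5: bank1 row0 -> MISS (open row0); precharges=3
Acc 6: bank0 row4 -> MISS (open row4); precharges=4
Acc 7: bank0 row0 -> MISS (open row0); precharges=5
Acc 8: bank0 row3 -> MISS (open row3); precharges=6
Acc 9: bank1 row3 -> MISS (open row3); precharges=7
Acc 10: bank0 row2 -> MISS (open row2); precharges=8
Acc 11: bank0 row4 -> MISS (open row4); precharges=9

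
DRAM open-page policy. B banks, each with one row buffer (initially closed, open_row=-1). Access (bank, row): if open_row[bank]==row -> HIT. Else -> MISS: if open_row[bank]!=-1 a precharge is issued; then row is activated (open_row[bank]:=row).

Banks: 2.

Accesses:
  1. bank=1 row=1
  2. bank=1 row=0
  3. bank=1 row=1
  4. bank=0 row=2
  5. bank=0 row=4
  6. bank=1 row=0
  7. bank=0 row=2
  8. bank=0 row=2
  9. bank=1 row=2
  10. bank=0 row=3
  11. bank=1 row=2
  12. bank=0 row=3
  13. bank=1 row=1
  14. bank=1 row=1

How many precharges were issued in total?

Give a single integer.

Answer: 8

Derivation:
Acc 1: bank1 row1 -> MISS (open row1); precharges=0
Acc 2: bank1 row0 -> MISS (open row0); precharges=1
Acc 3: bank1 row1 -> MISS (open row1); precharges=2
Acc 4: bank0 row2 -> MISS (open row2); precharges=2
Acc 5: bank0 row4 -> MISS (open row4); precharges=3
Acc 6: bank1 row0 -> MISS (open row0); precharges=4
Acc 7: bank0 row2 -> MISS (open row2); precharges=5
Acc 8: bank0 row2 -> HIT
Acc 9: bank1 row2 -> MISS (open row2); precharges=6
Acc 10: bank0 row3 -> MISS (open row3); precharges=7
Acc 11: bank1 row2 -> HIT
Acc 12: bank0 row3 -> HIT
Acc 13: bank1 row1 -> MISS (open row1); precharges=8
Acc 14: bank1 row1 -> HIT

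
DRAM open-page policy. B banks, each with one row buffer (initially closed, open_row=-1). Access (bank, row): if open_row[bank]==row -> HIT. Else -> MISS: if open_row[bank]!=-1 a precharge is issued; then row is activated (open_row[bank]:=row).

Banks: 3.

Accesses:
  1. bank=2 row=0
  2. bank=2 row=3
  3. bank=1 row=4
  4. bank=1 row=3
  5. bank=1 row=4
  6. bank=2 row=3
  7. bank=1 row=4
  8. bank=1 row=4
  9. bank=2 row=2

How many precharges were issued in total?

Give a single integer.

Acc 1: bank2 row0 -> MISS (open row0); precharges=0
Acc 2: bank2 row3 -> MISS (open row3); precharges=1
Acc 3: bank1 row4 -> MISS (open row4); precharges=1
Acc 4: bank1 row3 -> MISS (open row3); precharges=2
Acc 5: bank1 row4 -> MISS (open row4); precharges=3
Acc 6: bank2 row3 -> HIT
Acc 7: bank1 row4 -> HIT
Acc 8: bank1 row4 -> HIT
Acc 9: bank2 row2 -> MISS (open row2); precharges=4

Answer: 4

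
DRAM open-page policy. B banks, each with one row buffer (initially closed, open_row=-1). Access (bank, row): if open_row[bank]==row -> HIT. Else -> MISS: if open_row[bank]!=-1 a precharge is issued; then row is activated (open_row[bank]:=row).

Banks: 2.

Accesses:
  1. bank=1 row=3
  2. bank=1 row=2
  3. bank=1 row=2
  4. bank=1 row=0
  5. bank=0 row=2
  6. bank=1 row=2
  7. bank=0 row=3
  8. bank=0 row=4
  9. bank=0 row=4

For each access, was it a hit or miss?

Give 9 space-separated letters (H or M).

Answer: M M H M M M M M H

Derivation:
Acc 1: bank1 row3 -> MISS (open row3); precharges=0
Acc 2: bank1 row2 -> MISS (open row2); precharges=1
Acc 3: bank1 row2 -> HIT
Acc 4: bank1 row0 -> MISS (open row0); precharges=2
Acc 5: bank0 row2 -> MISS (open row2); precharges=2
Acc 6: bank1 row2 -> MISS (open row2); precharges=3
Acc 7: bank0 row3 -> MISS (open row3); precharges=4
Acc 8: bank0 row4 -> MISS (open row4); precharges=5
Acc 9: bank0 row4 -> HIT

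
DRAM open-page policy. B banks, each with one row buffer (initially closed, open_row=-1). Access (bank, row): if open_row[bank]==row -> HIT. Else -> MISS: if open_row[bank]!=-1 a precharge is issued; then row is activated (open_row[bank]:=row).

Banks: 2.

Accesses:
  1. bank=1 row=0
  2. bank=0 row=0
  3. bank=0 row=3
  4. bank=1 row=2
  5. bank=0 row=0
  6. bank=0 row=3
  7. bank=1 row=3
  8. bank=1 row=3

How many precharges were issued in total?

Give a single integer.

Acc 1: bank1 row0 -> MISS (open row0); precharges=0
Acc 2: bank0 row0 -> MISS (open row0); precharges=0
Acc 3: bank0 row3 -> MISS (open row3); precharges=1
Acc 4: bank1 row2 -> MISS (open row2); precharges=2
Acc 5: bank0 row0 -> MISS (open row0); precharges=3
Acc 6: bank0 row3 -> MISS (open row3); precharges=4
Acc 7: bank1 row3 -> MISS (open row3); precharges=5
Acc 8: bank1 row3 -> HIT

Answer: 5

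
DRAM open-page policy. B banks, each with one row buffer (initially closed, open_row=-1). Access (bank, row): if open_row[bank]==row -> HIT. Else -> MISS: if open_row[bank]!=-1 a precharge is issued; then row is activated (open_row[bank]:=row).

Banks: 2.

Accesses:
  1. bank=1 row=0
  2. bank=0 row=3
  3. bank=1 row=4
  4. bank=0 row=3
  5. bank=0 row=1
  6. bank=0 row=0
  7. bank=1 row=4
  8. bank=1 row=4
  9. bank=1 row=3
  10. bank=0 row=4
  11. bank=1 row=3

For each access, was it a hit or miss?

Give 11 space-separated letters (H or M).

Acc 1: bank1 row0 -> MISS (open row0); precharges=0
Acc 2: bank0 row3 -> MISS (open row3); precharges=0
Acc 3: bank1 row4 -> MISS (open row4); precharges=1
Acc 4: bank0 row3 -> HIT
Acc 5: bank0 row1 -> MISS (open row1); precharges=2
Acc 6: bank0 row0 -> MISS (open row0); precharges=3
Acc 7: bank1 row4 -> HIT
Acc 8: bank1 row4 -> HIT
Acc 9: bank1 row3 -> MISS (open row3); precharges=4
Acc 10: bank0 row4 -> MISS (open row4); precharges=5
Acc 11: bank1 row3 -> HIT

Answer: M M M H M M H H M M H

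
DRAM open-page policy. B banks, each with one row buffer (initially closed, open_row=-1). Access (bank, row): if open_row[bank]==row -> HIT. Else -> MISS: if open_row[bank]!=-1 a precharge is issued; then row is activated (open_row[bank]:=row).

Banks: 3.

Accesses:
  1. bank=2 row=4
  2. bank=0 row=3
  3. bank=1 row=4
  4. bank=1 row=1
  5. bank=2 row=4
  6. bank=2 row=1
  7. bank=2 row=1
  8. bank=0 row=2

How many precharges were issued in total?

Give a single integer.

Acc 1: bank2 row4 -> MISS (open row4); precharges=0
Acc 2: bank0 row3 -> MISS (open row3); precharges=0
Acc 3: bank1 row4 -> MISS (open row4); precharges=0
Acc 4: bank1 row1 -> MISS (open row1); precharges=1
Acc 5: bank2 row4 -> HIT
Acc 6: bank2 row1 -> MISS (open row1); precharges=2
Acc 7: bank2 row1 -> HIT
Acc 8: bank0 row2 -> MISS (open row2); precharges=3

Answer: 3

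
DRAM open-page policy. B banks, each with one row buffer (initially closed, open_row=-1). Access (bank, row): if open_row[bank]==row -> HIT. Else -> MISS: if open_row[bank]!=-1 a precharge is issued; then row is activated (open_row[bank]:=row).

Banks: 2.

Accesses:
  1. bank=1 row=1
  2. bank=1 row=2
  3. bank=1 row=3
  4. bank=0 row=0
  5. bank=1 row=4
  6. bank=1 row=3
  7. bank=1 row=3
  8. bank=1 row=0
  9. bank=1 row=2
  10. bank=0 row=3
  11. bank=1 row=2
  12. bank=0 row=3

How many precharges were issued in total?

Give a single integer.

Acc 1: bank1 row1 -> MISS (open row1); precharges=0
Acc 2: bank1 row2 -> MISS (open row2); precharges=1
Acc 3: bank1 row3 -> MISS (open row3); precharges=2
Acc 4: bank0 row0 -> MISS (open row0); precharges=2
Acc 5: bank1 row4 -> MISS (open row4); precharges=3
Acc 6: bank1 row3 -> MISS (open row3); precharges=4
Acc 7: bank1 row3 -> HIT
Acc 8: bank1 row0 -> MISS (open row0); precharges=5
Acc 9: bank1 row2 -> MISS (open row2); precharges=6
Acc 10: bank0 row3 -> MISS (open row3); precharges=7
Acc 11: bank1 row2 -> HIT
Acc 12: bank0 row3 -> HIT

Answer: 7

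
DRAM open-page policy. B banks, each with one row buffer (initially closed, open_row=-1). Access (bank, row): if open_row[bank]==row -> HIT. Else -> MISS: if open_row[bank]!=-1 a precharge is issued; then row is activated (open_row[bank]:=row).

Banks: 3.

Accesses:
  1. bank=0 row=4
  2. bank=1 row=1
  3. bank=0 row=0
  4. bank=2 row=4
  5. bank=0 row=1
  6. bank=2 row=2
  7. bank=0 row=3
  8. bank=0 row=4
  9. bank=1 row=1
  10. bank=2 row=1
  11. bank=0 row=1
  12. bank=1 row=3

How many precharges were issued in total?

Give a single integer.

Answer: 8

Derivation:
Acc 1: bank0 row4 -> MISS (open row4); precharges=0
Acc 2: bank1 row1 -> MISS (open row1); precharges=0
Acc 3: bank0 row0 -> MISS (open row0); precharges=1
Acc 4: bank2 row4 -> MISS (open row4); precharges=1
Acc 5: bank0 row1 -> MISS (open row1); precharges=2
Acc 6: bank2 row2 -> MISS (open row2); precharges=3
Acc 7: bank0 row3 -> MISS (open row3); precharges=4
Acc 8: bank0 row4 -> MISS (open row4); precharges=5
Acc 9: bank1 row1 -> HIT
Acc 10: bank2 row1 -> MISS (open row1); precharges=6
Acc 11: bank0 row1 -> MISS (open row1); precharges=7
Acc 12: bank1 row3 -> MISS (open row3); precharges=8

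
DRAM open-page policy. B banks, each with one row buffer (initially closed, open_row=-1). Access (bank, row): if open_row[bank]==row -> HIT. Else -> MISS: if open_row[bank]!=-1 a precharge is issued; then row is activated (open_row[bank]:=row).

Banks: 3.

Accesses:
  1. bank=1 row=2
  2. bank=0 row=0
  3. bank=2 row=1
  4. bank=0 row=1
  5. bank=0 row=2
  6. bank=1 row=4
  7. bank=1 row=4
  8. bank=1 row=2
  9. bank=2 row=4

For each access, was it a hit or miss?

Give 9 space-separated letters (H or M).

Answer: M M M M M M H M M

Derivation:
Acc 1: bank1 row2 -> MISS (open row2); precharges=0
Acc 2: bank0 row0 -> MISS (open row0); precharges=0
Acc 3: bank2 row1 -> MISS (open row1); precharges=0
Acc 4: bank0 row1 -> MISS (open row1); precharges=1
Acc 5: bank0 row2 -> MISS (open row2); precharges=2
Acc 6: bank1 row4 -> MISS (open row4); precharges=3
Acc 7: bank1 row4 -> HIT
Acc 8: bank1 row2 -> MISS (open row2); precharges=4
Acc 9: bank2 row4 -> MISS (open row4); precharges=5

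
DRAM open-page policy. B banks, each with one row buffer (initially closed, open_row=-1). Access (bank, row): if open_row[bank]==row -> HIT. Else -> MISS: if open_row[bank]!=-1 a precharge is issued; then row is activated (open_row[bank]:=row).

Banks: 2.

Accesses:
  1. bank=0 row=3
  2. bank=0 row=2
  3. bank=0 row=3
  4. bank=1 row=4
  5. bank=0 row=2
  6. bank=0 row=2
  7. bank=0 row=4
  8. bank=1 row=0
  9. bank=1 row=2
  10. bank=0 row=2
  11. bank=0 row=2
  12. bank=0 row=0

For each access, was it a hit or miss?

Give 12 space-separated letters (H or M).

Answer: M M M M M H M M M M H M

Derivation:
Acc 1: bank0 row3 -> MISS (open row3); precharges=0
Acc 2: bank0 row2 -> MISS (open row2); precharges=1
Acc 3: bank0 row3 -> MISS (open row3); precharges=2
Acc 4: bank1 row4 -> MISS (open row4); precharges=2
Acc 5: bank0 row2 -> MISS (open row2); precharges=3
Acc 6: bank0 row2 -> HIT
Acc 7: bank0 row4 -> MISS (open row4); precharges=4
Acc 8: bank1 row0 -> MISS (open row0); precharges=5
Acc 9: bank1 row2 -> MISS (open row2); precharges=6
Acc 10: bank0 row2 -> MISS (open row2); precharges=7
Acc 11: bank0 row2 -> HIT
Acc 12: bank0 row0 -> MISS (open row0); precharges=8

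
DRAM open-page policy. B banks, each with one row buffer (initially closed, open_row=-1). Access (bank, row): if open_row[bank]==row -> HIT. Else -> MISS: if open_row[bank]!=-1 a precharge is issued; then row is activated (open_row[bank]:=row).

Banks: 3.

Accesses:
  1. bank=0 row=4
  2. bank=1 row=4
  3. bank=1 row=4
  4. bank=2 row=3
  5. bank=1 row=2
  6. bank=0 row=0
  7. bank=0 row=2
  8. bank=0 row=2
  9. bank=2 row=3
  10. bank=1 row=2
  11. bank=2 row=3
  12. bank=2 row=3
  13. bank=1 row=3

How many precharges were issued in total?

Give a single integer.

Acc 1: bank0 row4 -> MISS (open row4); precharges=0
Acc 2: bank1 row4 -> MISS (open row4); precharges=0
Acc 3: bank1 row4 -> HIT
Acc 4: bank2 row3 -> MISS (open row3); precharges=0
Acc 5: bank1 row2 -> MISS (open row2); precharges=1
Acc 6: bank0 row0 -> MISS (open row0); precharges=2
Acc 7: bank0 row2 -> MISS (open row2); precharges=3
Acc 8: bank0 row2 -> HIT
Acc 9: bank2 row3 -> HIT
Acc 10: bank1 row2 -> HIT
Acc 11: bank2 row3 -> HIT
Acc 12: bank2 row3 -> HIT
Acc 13: bank1 row3 -> MISS (open row3); precharges=4

Answer: 4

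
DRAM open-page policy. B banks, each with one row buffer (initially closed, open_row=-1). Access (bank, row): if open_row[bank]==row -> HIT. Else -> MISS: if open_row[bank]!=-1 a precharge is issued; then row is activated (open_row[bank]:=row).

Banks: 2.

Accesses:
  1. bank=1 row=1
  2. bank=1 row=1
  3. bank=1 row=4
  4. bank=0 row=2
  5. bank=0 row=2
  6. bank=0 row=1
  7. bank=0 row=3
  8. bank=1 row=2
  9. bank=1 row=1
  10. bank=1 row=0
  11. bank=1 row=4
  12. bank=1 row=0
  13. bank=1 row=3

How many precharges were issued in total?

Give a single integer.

Answer: 9

Derivation:
Acc 1: bank1 row1 -> MISS (open row1); precharges=0
Acc 2: bank1 row1 -> HIT
Acc 3: bank1 row4 -> MISS (open row4); precharges=1
Acc 4: bank0 row2 -> MISS (open row2); precharges=1
Acc 5: bank0 row2 -> HIT
Acc 6: bank0 row1 -> MISS (open row1); precharges=2
Acc 7: bank0 row3 -> MISS (open row3); precharges=3
Acc 8: bank1 row2 -> MISS (open row2); precharges=4
Acc 9: bank1 row1 -> MISS (open row1); precharges=5
Acc 10: bank1 row0 -> MISS (open row0); precharges=6
Acc 11: bank1 row4 -> MISS (open row4); precharges=7
Acc 12: bank1 row0 -> MISS (open row0); precharges=8
Acc 13: bank1 row3 -> MISS (open row3); precharges=9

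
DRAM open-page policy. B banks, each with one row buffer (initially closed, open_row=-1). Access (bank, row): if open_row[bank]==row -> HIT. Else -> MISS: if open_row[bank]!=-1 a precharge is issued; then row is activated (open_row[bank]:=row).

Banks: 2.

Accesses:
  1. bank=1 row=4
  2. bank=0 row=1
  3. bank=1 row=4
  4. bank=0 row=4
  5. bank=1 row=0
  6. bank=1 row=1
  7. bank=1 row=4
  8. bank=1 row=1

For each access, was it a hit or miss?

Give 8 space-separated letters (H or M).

Answer: M M H M M M M M

Derivation:
Acc 1: bank1 row4 -> MISS (open row4); precharges=0
Acc 2: bank0 row1 -> MISS (open row1); precharges=0
Acc 3: bank1 row4 -> HIT
Acc 4: bank0 row4 -> MISS (open row4); precharges=1
Acc 5: bank1 row0 -> MISS (open row0); precharges=2
Acc 6: bank1 row1 -> MISS (open row1); precharges=3
Acc 7: bank1 row4 -> MISS (open row4); precharges=4
Acc 8: bank1 row1 -> MISS (open row1); precharges=5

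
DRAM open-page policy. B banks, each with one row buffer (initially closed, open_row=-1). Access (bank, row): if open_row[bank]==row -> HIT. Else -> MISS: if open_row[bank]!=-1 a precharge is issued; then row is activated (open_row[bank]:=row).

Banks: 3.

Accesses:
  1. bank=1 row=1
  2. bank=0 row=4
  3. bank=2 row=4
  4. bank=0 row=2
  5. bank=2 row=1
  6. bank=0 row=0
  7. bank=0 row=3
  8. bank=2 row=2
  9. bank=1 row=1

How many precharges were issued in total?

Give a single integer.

Acc 1: bank1 row1 -> MISS (open row1); precharges=0
Acc 2: bank0 row4 -> MISS (open row4); precharges=0
Acc 3: bank2 row4 -> MISS (open row4); precharges=0
Acc 4: bank0 row2 -> MISS (open row2); precharges=1
Acc 5: bank2 row1 -> MISS (open row1); precharges=2
Acc 6: bank0 row0 -> MISS (open row0); precharges=3
Acc 7: bank0 row3 -> MISS (open row3); precharges=4
Acc 8: bank2 row2 -> MISS (open row2); precharges=5
Acc 9: bank1 row1 -> HIT

Answer: 5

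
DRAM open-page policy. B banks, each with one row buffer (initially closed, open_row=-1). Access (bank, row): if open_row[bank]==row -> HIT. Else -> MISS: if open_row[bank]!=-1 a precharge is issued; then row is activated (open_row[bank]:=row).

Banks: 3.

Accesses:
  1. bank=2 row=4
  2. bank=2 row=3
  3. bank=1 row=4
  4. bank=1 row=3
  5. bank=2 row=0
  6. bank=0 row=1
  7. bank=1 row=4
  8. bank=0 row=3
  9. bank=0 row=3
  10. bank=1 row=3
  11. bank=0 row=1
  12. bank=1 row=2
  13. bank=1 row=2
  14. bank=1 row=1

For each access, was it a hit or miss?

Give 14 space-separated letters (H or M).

Answer: M M M M M M M M H M M M H M

Derivation:
Acc 1: bank2 row4 -> MISS (open row4); precharges=0
Acc 2: bank2 row3 -> MISS (open row3); precharges=1
Acc 3: bank1 row4 -> MISS (open row4); precharges=1
Acc 4: bank1 row3 -> MISS (open row3); precharges=2
Acc 5: bank2 row0 -> MISS (open row0); precharges=3
Acc 6: bank0 row1 -> MISS (open row1); precharges=3
Acc 7: bank1 row4 -> MISS (open row4); precharges=4
Acc 8: bank0 row3 -> MISS (open row3); precharges=5
Acc 9: bank0 row3 -> HIT
Acc 10: bank1 row3 -> MISS (open row3); precharges=6
Acc 11: bank0 row1 -> MISS (open row1); precharges=7
Acc 12: bank1 row2 -> MISS (open row2); precharges=8
Acc 13: bank1 row2 -> HIT
Acc 14: bank1 row1 -> MISS (open row1); precharges=9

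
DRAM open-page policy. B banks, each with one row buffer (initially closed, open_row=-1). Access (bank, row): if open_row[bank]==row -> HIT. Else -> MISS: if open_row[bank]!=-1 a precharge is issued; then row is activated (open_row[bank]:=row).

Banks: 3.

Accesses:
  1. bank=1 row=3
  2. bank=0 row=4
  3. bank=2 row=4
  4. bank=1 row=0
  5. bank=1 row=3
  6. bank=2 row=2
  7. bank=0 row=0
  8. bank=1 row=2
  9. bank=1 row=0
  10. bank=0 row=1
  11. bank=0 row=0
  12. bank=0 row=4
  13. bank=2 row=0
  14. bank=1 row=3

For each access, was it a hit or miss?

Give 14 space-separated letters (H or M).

Acc 1: bank1 row3 -> MISS (open row3); precharges=0
Acc 2: bank0 row4 -> MISS (open row4); precharges=0
Acc 3: bank2 row4 -> MISS (open row4); precharges=0
Acc 4: bank1 row0 -> MISS (open row0); precharges=1
Acc 5: bank1 row3 -> MISS (open row3); precharges=2
Acc 6: bank2 row2 -> MISS (open row2); precharges=3
Acc 7: bank0 row0 -> MISS (open row0); precharges=4
Acc 8: bank1 row2 -> MISS (open row2); precharges=5
Acc 9: bank1 row0 -> MISS (open row0); precharges=6
Acc 10: bank0 row1 -> MISS (open row1); precharges=7
Acc 11: bank0 row0 -> MISS (open row0); precharges=8
Acc 12: bank0 row4 -> MISS (open row4); precharges=9
Acc 13: bank2 row0 -> MISS (open row0); precharges=10
Acc 14: bank1 row3 -> MISS (open row3); precharges=11

Answer: M M M M M M M M M M M M M M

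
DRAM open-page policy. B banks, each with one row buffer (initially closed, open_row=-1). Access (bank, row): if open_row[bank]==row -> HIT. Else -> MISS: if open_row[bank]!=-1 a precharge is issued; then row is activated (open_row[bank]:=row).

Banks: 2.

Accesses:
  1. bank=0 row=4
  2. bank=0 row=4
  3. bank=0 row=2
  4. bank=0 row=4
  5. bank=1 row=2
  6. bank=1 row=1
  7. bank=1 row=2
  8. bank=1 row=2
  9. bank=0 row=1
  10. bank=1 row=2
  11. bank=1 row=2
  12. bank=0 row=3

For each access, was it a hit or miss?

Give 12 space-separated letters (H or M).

Answer: M H M M M M M H M H H M

Derivation:
Acc 1: bank0 row4 -> MISS (open row4); precharges=0
Acc 2: bank0 row4 -> HIT
Acc 3: bank0 row2 -> MISS (open row2); precharges=1
Acc 4: bank0 row4 -> MISS (open row4); precharges=2
Acc 5: bank1 row2 -> MISS (open row2); precharges=2
Acc 6: bank1 row1 -> MISS (open row1); precharges=3
Acc 7: bank1 row2 -> MISS (open row2); precharges=4
Acc 8: bank1 row2 -> HIT
Acc 9: bank0 row1 -> MISS (open row1); precharges=5
Acc 10: bank1 row2 -> HIT
Acc 11: bank1 row2 -> HIT
Acc 12: bank0 row3 -> MISS (open row3); precharges=6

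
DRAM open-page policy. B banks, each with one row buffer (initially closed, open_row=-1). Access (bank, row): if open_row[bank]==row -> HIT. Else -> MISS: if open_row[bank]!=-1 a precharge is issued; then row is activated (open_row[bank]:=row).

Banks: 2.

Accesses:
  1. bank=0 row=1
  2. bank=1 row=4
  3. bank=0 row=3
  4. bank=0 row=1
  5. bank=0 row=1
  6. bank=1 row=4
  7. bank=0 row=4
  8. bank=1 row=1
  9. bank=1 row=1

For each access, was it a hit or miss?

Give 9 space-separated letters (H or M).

Acc 1: bank0 row1 -> MISS (open row1); precharges=0
Acc 2: bank1 row4 -> MISS (open row4); precharges=0
Acc 3: bank0 row3 -> MISS (open row3); precharges=1
Acc 4: bank0 row1 -> MISS (open row1); precharges=2
Acc 5: bank0 row1 -> HIT
Acc 6: bank1 row4 -> HIT
Acc 7: bank0 row4 -> MISS (open row4); precharges=3
Acc 8: bank1 row1 -> MISS (open row1); precharges=4
Acc 9: bank1 row1 -> HIT

Answer: M M M M H H M M H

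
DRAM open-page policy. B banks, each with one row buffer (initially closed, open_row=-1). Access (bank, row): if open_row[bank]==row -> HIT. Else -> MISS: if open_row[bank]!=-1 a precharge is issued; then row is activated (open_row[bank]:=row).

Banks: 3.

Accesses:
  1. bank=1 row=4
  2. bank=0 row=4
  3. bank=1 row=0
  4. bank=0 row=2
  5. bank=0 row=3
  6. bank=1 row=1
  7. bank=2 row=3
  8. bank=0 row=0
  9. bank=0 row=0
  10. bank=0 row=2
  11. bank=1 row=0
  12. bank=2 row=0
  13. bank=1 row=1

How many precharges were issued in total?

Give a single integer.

Answer: 9

Derivation:
Acc 1: bank1 row4 -> MISS (open row4); precharges=0
Acc 2: bank0 row4 -> MISS (open row4); precharges=0
Acc 3: bank1 row0 -> MISS (open row0); precharges=1
Acc 4: bank0 row2 -> MISS (open row2); precharges=2
Acc 5: bank0 row3 -> MISS (open row3); precharges=3
Acc 6: bank1 row1 -> MISS (open row1); precharges=4
Acc 7: bank2 row3 -> MISS (open row3); precharges=4
Acc 8: bank0 row0 -> MISS (open row0); precharges=5
Acc 9: bank0 row0 -> HIT
Acc 10: bank0 row2 -> MISS (open row2); precharges=6
Acc 11: bank1 row0 -> MISS (open row0); precharges=7
Acc 12: bank2 row0 -> MISS (open row0); precharges=8
Acc 13: bank1 row1 -> MISS (open row1); precharges=9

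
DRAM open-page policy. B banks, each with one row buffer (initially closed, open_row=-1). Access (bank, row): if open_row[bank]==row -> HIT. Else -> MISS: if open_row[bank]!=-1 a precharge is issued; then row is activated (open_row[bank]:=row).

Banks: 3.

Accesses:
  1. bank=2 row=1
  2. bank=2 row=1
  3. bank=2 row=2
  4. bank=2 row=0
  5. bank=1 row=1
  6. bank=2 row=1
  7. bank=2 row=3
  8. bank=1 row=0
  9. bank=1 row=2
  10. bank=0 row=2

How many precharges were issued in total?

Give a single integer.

Acc 1: bank2 row1 -> MISS (open row1); precharges=0
Acc 2: bank2 row1 -> HIT
Acc 3: bank2 row2 -> MISS (open row2); precharges=1
Acc 4: bank2 row0 -> MISS (open row0); precharges=2
Acc 5: bank1 row1 -> MISS (open row1); precharges=2
Acc 6: bank2 row1 -> MISS (open row1); precharges=3
Acc 7: bank2 row3 -> MISS (open row3); precharges=4
Acc 8: bank1 row0 -> MISS (open row0); precharges=5
Acc 9: bank1 row2 -> MISS (open row2); precharges=6
Acc 10: bank0 row2 -> MISS (open row2); precharges=6

Answer: 6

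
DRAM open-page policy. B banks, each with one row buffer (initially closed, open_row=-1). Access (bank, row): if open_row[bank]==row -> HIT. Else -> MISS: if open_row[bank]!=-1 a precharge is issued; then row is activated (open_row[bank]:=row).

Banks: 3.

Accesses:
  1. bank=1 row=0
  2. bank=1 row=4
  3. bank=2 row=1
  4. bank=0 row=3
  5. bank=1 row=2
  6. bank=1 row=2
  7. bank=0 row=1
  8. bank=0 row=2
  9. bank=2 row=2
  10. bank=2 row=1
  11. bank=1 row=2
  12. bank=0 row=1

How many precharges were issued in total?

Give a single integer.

Acc 1: bank1 row0 -> MISS (open row0); precharges=0
Acc 2: bank1 row4 -> MISS (open row4); precharges=1
Acc 3: bank2 row1 -> MISS (open row1); precharges=1
Acc 4: bank0 row3 -> MISS (open row3); precharges=1
Acc 5: bank1 row2 -> MISS (open row2); precharges=2
Acc 6: bank1 row2 -> HIT
Acc 7: bank0 row1 -> MISS (open row1); precharges=3
Acc 8: bank0 row2 -> MISS (open row2); precharges=4
Acc 9: bank2 row2 -> MISS (open row2); precharges=5
Acc 10: bank2 row1 -> MISS (open row1); precharges=6
Acc 11: bank1 row2 -> HIT
Acc 12: bank0 row1 -> MISS (open row1); precharges=7

Answer: 7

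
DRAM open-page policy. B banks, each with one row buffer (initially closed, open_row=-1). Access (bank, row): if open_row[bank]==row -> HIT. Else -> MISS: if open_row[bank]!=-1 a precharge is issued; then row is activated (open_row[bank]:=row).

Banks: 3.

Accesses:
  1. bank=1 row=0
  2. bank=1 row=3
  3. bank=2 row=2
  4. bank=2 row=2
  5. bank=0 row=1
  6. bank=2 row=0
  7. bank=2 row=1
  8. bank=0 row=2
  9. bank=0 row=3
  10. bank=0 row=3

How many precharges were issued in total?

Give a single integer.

Answer: 5

Derivation:
Acc 1: bank1 row0 -> MISS (open row0); precharges=0
Acc 2: bank1 row3 -> MISS (open row3); precharges=1
Acc 3: bank2 row2 -> MISS (open row2); precharges=1
Acc 4: bank2 row2 -> HIT
Acc 5: bank0 row1 -> MISS (open row1); precharges=1
Acc 6: bank2 row0 -> MISS (open row0); precharges=2
Acc 7: bank2 row1 -> MISS (open row1); precharges=3
Acc 8: bank0 row2 -> MISS (open row2); precharges=4
Acc 9: bank0 row3 -> MISS (open row3); precharges=5
Acc 10: bank0 row3 -> HIT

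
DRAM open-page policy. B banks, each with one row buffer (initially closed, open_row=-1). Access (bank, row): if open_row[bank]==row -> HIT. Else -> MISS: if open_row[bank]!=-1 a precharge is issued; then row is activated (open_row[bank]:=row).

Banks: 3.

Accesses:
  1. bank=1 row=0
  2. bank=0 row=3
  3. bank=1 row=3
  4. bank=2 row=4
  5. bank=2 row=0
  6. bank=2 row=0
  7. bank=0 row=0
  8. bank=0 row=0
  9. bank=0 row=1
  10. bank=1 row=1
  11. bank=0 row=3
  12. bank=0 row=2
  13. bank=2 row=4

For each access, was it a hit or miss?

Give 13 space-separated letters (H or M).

Answer: M M M M M H M H M M M M M

Derivation:
Acc 1: bank1 row0 -> MISS (open row0); precharges=0
Acc 2: bank0 row3 -> MISS (open row3); precharges=0
Acc 3: bank1 row3 -> MISS (open row3); precharges=1
Acc 4: bank2 row4 -> MISS (open row4); precharges=1
Acc 5: bank2 row0 -> MISS (open row0); precharges=2
Acc 6: bank2 row0 -> HIT
Acc 7: bank0 row0 -> MISS (open row0); precharges=3
Acc 8: bank0 row0 -> HIT
Acc 9: bank0 row1 -> MISS (open row1); precharges=4
Acc 10: bank1 row1 -> MISS (open row1); precharges=5
Acc 11: bank0 row3 -> MISS (open row3); precharges=6
Acc 12: bank0 row2 -> MISS (open row2); precharges=7
Acc 13: bank2 row4 -> MISS (open row4); precharges=8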